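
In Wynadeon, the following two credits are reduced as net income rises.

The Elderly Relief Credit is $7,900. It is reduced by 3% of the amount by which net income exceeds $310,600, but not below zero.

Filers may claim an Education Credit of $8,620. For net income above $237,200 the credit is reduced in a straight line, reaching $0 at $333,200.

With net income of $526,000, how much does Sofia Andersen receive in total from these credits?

Elderly Relief Credit: 3% of the $215,400 excess over $310,600 is $6,462; credit = $7,900 − $6,462 = $1,438.
Education Credit: $526,000 is at or above $333,200, so the credit is $0.
Total: $1,438 + $0 = $1,438.

$1,438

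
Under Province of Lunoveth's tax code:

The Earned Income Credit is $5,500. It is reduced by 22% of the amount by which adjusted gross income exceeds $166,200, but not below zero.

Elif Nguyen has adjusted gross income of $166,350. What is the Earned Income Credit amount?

Earned Income Credit: 22% of the $150 excess over $166,200 is $33; credit = $5,500 − $33 = $5,467.

$5,467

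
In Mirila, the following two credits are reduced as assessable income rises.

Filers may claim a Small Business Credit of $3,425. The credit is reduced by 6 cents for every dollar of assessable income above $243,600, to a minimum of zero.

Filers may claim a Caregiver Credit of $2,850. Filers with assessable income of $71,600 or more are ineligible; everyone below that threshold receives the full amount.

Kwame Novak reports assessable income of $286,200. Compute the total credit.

$869

Small Business Credit: 6% of the $42,600 excess over $243,600 is $2,556; credit = $3,425 − $2,556 = $869.
Caregiver Credit: $286,200 meets or exceeds the $71,600 cutoff, so the credit is $0.
Total: $869 + $0 = $869.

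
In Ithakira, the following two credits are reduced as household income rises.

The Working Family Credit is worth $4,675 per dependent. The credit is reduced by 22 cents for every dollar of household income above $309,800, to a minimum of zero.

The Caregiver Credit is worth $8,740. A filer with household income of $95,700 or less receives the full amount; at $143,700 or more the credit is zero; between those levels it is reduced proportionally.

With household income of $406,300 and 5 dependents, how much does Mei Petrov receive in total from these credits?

Working Family Credit: base = 5 × $4,675 = $23,375. 22% of the $96,500 excess over $309,800 is $21,230; credit = $23,375 − $21,230 = $2,145.
Caregiver Credit: $406,300 is at or above $143,700, so the credit is $0.
Total: $2,145 + $0 = $2,145.

$2,145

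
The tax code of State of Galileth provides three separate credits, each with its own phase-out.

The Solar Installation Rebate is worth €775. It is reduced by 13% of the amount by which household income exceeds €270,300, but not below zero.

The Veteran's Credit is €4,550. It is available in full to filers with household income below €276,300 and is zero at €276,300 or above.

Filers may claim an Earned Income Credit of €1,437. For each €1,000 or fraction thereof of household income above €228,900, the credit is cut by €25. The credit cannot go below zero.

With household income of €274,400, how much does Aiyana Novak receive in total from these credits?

Solar Installation Rebate: 13% of the €4,100 excess over €270,300 is €533; credit = €775 − €533 = €242.
Veteran's Credit: €274,400 is below the €276,300 cutoff, so the full €4,550 applies.
Earned Income Credit: income exceeds €228,900 by €45,500, which is 46 full-or-partial €1,000 increments; reduction = 46 × €25 = €1,150, leaving €287.
Total: €242 + €4,550 + €287 = €5,079.

€5,079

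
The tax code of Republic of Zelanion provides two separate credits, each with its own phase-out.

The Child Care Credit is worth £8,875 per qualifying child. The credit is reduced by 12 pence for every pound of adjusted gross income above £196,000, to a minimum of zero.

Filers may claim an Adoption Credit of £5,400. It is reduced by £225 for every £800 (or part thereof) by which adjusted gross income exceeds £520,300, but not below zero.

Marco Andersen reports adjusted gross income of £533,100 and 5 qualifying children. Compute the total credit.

Child Care Credit: base = 5 × £8,875 = £44,375. 12% of the £337,100 excess over £196,000 is £40,452; credit = £44,375 − £40,452 = £3,923.
Adoption Credit: income exceeds £520,300 by £12,800, which is 16 full-or-partial £800 increments; reduction = 16 × £225 = £3,600, leaving £1,800.
Total: £3,923 + £1,800 = £5,723.

£5,723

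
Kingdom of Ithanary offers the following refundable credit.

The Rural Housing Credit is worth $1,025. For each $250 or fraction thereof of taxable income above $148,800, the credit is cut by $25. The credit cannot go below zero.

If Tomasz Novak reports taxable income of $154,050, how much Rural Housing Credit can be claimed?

$500

Rural Housing Credit: income exceeds $148,800 by $5,250, which is 21 full-or-partial $250 increments; reduction = 21 × $25 = $525, leaving $500.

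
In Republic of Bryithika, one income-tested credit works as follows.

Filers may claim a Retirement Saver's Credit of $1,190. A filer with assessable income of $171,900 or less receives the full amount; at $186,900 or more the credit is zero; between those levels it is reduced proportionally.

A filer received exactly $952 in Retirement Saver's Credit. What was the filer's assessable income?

$174,900

$952 is 952/1,190 of the full $1,190, so 238/1,190 of the $15,000 range has been used: income = $171,900 + $15,000 × 238/1,190 = $174,900.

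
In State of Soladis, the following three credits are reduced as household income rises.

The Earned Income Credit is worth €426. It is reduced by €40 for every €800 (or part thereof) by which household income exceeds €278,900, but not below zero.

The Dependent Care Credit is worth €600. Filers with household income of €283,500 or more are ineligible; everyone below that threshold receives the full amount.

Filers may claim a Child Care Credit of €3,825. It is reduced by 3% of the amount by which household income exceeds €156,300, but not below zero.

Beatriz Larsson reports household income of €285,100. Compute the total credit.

€106

Earned Income Credit: income exceeds €278,900 by €6,200, which is 8 full-or-partial €800 increments; reduction = 8 × €40 = €320, leaving €106.
Dependent Care Credit: €285,100 meets or exceeds the €283,500 cutoff, so the credit is €0.
Child Care Credit: 3% of the €128,800 excess over €156,300 is €3,864 ≥ base, so the credit is €0.
Total: €106 + €0 + €0 = €106.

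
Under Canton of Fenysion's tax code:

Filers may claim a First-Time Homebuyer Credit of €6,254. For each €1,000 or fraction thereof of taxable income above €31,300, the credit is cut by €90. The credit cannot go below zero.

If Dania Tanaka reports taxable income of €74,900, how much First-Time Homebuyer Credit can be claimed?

€2,294

First-Time Homebuyer Credit: income exceeds €31,300 by €43,600, which is 44 full-or-partial €1,000 increments; reduction = 44 × €90 = €3,960, leaving €2,294.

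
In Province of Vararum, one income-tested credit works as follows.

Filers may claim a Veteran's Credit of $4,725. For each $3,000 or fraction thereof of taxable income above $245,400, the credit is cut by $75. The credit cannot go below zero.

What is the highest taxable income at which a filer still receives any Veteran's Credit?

After 62 increments the reduction is 62 × $75 = $4,650, leaving $75; one more increment wipes it out. Increment 62 ends at excess 62 × $3,000 = $186,000, so the highest qualifying income is $245,400 + $186,000 = $431,400.

$431,400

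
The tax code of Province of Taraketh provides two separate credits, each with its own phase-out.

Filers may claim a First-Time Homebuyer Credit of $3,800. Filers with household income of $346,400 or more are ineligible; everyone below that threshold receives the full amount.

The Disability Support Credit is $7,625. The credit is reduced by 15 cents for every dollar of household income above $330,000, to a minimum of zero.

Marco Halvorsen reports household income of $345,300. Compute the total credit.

$9,130

First-Time Homebuyer Credit: $345,300 is below the $346,400 cutoff, so the full $3,800 applies.
Disability Support Credit: 15% of the $15,300 excess over $330,000 is $2,295; credit = $7,625 − $2,295 = $5,330.
Total: $3,800 + $5,330 = $9,130.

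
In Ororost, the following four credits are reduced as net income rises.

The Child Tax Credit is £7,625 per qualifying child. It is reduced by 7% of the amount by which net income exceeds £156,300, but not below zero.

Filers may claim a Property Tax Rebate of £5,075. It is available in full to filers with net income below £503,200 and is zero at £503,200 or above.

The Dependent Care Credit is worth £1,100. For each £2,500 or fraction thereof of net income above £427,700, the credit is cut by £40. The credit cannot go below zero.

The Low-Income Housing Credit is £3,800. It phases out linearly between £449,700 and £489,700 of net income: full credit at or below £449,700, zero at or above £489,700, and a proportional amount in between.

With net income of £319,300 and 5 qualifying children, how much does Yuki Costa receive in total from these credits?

£36,690

Child Tax Credit: base = 5 × £7,625 = £38,125. 7% of the £163,000 excess over £156,300 is £11,410; credit = £38,125 − £11,410 = £26,715.
Property Tax Rebate: £319,300 is below the £503,200 cutoff, so the full £5,075 applies.
Dependent Care Credit: £319,300 is at or below the £427,700 threshold, so the full £1,100 applies.
Low-Income Housing Credit: £319,300 is at or below the £449,700 threshold, so the full £3,800 applies.
Total: £26,715 + £5,075 + £1,100 + £3,800 = £36,690.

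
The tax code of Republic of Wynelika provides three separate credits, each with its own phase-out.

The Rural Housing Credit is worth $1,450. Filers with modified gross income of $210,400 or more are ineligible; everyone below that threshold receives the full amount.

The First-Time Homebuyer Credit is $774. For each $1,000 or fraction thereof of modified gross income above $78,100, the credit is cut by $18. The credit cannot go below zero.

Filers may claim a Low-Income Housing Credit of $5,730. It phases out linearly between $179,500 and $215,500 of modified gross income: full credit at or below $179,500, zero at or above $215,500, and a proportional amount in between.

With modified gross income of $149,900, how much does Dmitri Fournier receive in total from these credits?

$7,180

Rural Housing Credit: $149,900 is below the $210,400 cutoff, so the full $1,450 applies.
First-Time Homebuyer Credit: income exceeds $78,100 by $71,800 → 72 increments × $18 = $1,296 ≥ base, so the credit is $0.
Low-Income Housing Credit: $149,900 is at or below the $179,500 threshold, so the full $5,730 applies.
Total: $1,450 + $0 + $5,730 = $7,180.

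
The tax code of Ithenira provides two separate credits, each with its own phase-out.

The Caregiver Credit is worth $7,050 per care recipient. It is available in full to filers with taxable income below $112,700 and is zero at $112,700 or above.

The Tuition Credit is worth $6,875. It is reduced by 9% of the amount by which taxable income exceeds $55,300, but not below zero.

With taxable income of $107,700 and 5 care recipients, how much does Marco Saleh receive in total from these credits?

$37,409

Caregiver Credit: base = 5 × $7,050 = $35,250. $107,700 is below the $112,700 cutoff, so the full $35,250 applies.
Tuition Credit: 9% of the $52,400 excess over $55,300 is $4,716; credit = $6,875 − $4,716 = $2,159.
Total: $35,250 + $2,159 = $37,409.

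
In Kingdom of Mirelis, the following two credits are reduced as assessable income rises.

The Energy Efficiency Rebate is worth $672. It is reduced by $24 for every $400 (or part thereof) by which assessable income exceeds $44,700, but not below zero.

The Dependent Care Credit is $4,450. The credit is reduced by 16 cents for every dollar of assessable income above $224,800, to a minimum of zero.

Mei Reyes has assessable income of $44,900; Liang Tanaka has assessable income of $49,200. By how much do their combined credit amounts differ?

$264

Mei ($44,900): Energy Efficiency Rebate: income exceeds $44,700 by $200, which is 1 full-or-partial $400 increment; reduction = 1 × $24 = $24, leaving $648. Dependent Care Credit: $44,900 is at or below the $224,800 threshold, so the full $4,450 applies. total $648 + $4,450 = $5,098
Liang ($49,200): Energy Efficiency Rebate: income exceeds $44,700 by $4,500, which is 12 full-or-partial $400 increments; reduction = 12 × $24 = $288, leaving $384. Dependent Care Credit: $49,200 is at or below the $224,800 threshold, so the full $4,450 applies. total $384 + $4,450 = $4,834
Difference: |$5,098 − $4,834| = $264.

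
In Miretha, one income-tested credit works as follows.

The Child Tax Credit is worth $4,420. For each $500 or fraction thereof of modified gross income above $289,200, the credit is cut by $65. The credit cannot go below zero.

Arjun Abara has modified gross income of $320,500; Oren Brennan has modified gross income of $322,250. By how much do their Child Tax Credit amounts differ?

$260

Arjun ($320,500): Child Tax Credit: income exceeds $289,200 by $31,300, which is 63 full-or-partial $500 increments; reduction = 63 × $65 = $4,095, leaving $325.
Oren ($322,250): Child Tax Credit: income exceeds $289,200 by $33,050, which is 67 full-or-partial $500 increments; reduction = 67 × $65 = $4,355, leaving $65.
Difference: |$325 − $65| = $260.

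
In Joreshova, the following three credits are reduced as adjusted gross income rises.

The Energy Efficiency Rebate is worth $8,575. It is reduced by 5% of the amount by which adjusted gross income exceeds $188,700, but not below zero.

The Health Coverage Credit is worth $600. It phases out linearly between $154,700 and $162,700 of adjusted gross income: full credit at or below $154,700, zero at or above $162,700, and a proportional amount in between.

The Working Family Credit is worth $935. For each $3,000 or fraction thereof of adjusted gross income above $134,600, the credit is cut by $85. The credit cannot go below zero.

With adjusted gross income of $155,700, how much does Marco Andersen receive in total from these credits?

$9,355

Energy Efficiency Rebate: $155,700 is at or below the $188,700 threshold, so the full $8,575 applies.
Health Coverage Credit: $155,700 is $1,000 into a $8,000 phase-out range, leaving 7,000/8,000 of the credit: $600 × 7,000/8,000 = $525.
Working Family Credit: income exceeds $134,600 by $21,100, which is 8 full-or-partial $3,000 increments; reduction = 8 × $85 = $680, leaving $255.
Total: $8,575 + $525 + $255 = $9,355.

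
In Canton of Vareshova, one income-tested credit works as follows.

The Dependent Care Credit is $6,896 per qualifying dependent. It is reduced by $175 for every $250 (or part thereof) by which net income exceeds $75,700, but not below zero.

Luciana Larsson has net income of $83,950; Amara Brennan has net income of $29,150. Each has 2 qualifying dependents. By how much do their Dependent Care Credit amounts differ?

Luciana ($83,950): Dependent Care Credit: base = 2 × $6,896 = $13,792. income exceeds $75,700 by $8,250, which is 33 full-or-partial $250 increments; reduction = 33 × $175 = $5,775, leaving $8,017.
Amara ($29,150): Dependent Care Credit: base = 2 × $6,896 = $13,792. $29,150 is at or below the $75,700 threshold, so the full $13,792 applies.
Difference: |$8,017 − $13,792| = $5,775.

$5,775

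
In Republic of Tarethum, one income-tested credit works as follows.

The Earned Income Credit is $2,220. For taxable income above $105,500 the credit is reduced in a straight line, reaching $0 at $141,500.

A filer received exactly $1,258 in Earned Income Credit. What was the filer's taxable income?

$121,100

$1,258 is 1,258/2,220 of the full $2,220, so 962/2,220 of the $36,000 range has been used: income = $105,500 + $36,000 × 962/2,220 = $121,100.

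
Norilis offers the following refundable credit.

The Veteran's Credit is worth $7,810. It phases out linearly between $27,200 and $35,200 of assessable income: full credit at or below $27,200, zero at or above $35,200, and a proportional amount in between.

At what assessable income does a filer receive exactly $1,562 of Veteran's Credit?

$1,562 is 1,562/7,810 of the full $7,810, so 6,248/7,810 of the $8,000 range has been used: income = $27,200 + $8,000 × 6,248/7,810 = $33,600.

$33,600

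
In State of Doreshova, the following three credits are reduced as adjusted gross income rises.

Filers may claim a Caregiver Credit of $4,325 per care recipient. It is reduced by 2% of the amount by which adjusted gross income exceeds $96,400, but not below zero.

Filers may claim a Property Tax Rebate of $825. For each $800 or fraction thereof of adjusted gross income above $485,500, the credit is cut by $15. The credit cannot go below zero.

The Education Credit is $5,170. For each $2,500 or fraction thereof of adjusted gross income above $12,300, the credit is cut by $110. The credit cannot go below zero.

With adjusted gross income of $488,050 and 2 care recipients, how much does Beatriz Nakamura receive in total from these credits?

Caregiver Credit: base = 2 × $4,325 = $8,650. 2% of the $391,650 excess over $96,400 is $7,833; credit = $8,650 − $7,833 = $817.
Property Tax Rebate: income exceeds $485,500 by $2,550, which is 4 full-or-partial $800 increments; reduction = 4 × $15 = $60, leaving $765.
Education Credit: income exceeds $12,300 by $475,750 → 191 increments × $110 = $21,010 ≥ base, so the credit is $0.
Total: $817 + $765 + $0 = $1,582.

$1,582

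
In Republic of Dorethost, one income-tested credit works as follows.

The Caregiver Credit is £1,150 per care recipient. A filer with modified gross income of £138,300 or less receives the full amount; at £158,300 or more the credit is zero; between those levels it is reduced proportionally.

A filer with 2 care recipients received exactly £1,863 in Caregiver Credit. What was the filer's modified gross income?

£142,100

Full credit = 2 × £1,150 = £2,300.
£1,863 is 1,863/2,300 of the full £2,300, so 437/2,300 of the £20,000 range has been used: income = £138,300 + £20,000 × 437/2,300 = £142,100.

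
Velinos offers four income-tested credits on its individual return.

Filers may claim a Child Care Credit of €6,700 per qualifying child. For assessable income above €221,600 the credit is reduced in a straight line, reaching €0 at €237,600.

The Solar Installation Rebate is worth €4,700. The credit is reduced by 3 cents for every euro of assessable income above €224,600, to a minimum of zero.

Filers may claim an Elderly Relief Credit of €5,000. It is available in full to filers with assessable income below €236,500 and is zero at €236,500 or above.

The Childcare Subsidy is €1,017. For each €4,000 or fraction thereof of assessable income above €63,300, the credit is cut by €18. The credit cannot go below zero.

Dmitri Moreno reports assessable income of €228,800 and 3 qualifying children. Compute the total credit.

€20,890

Child Care Credit: base = 3 × €6,700 = €20,100. €228,800 is €7,200 into a €16,000 phase-out range, leaving 8,800/16,000 of the credit: €20,100 × 8,800/16,000 = €11,055.
Solar Installation Rebate: 3% of the €4,200 excess over €224,600 is €126; credit = €4,700 − €126 = €4,574.
Elderly Relief Credit: €228,800 is below the €236,500 cutoff, so the full €5,000 applies.
Childcare Subsidy: income exceeds €63,300 by €165,500, which is 42 full-or-partial €4,000 increments; reduction = 42 × €18 = €756, leaving €261.
Total: €11,055 + €4,574 + €5,000 + €261 = €20,890.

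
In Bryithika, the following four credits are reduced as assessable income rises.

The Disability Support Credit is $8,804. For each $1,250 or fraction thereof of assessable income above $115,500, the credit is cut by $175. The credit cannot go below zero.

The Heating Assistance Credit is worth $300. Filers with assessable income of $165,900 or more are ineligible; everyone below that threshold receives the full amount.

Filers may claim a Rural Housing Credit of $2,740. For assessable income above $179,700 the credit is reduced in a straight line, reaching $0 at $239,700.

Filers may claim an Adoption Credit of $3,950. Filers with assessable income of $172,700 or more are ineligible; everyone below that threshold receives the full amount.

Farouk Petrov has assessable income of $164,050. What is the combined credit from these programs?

Disability Support Credit: income exceeds $115,500 by $48,550, which is 39 full-or-partial $1,250 increments; reduction = 39 × $175 = $6,825, leaving $1,979.
Heating Assistance Credit: $164,050 is below the $165,900 cutoff, so the full $300 applies.
Rural Housing Credit: $164,050 is at or below the $179,700 threshold, so the full $2,740 applies.
Adoption Credit: $164,050 is below the $172,700 cutoff, so the full $3,950 applies.
Total: $1,979 + $300 + $2,740 + $3,950 = $8,969.

$8,969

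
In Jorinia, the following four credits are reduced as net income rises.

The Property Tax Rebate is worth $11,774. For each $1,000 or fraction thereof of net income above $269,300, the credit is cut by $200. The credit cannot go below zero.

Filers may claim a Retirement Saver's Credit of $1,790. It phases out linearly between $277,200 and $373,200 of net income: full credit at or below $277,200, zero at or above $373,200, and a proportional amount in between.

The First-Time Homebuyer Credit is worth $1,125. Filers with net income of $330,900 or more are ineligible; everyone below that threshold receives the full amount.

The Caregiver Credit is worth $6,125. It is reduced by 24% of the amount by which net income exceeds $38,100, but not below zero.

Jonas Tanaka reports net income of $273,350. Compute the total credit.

$13,689

Property Tax Rebate: income exceeds $269,300 by $4,050, which is 5 full-or-partial $1,000 increments; reduction = 5 × $200 = $1,000, leaving $10,774.
Retirement Saver's Credit: $273,350 is at or below the $277,200 threshold, so the full $1,790 applies.
First-Time Homebuyer Credit: $273,350 is below the $330,900 cutoff, so the full $1,125 applies.
Caregiver Credit: 24% of the $235,250 excess over $38,100 is $56,460 ≥ base, so the credit is $0.
Total: $10,774 + $1,790 + $1,125 + $0 = $13,689.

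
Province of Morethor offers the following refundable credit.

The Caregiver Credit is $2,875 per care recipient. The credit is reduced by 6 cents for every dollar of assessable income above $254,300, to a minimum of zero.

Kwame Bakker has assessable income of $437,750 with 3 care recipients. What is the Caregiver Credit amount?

$0

Caregiver Credit: base = 3 × $2,875 = $8,625. 6% of the $183,450 excess over $254,300 is $11,007 ≥ base, so the credit is $0.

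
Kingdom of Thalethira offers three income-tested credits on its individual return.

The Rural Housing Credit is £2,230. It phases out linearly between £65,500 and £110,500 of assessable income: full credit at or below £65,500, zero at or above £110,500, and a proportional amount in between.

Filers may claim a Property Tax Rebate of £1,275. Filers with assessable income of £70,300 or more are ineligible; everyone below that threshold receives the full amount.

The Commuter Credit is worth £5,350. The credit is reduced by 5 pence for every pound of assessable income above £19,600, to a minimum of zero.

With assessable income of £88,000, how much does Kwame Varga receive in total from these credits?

Rural Housing Credit: £88,000 is £22,500 into a £45,000 phase-out range, leaving 22,500/45,000 of the credit: £2,230 × 22,500/45,000 = £1,115.
Property Tax Rebate: £88,000 meets or exceeds the £70,300 cutoff, so the credit is £0.
Commuter Credit: 5% of the £68,400 excess over £19,600 is £3,420; credit = £5,350 − £3,420 = £1,930.
Total: £1,115 + £0 + £1,930 = £3,045.

£3,045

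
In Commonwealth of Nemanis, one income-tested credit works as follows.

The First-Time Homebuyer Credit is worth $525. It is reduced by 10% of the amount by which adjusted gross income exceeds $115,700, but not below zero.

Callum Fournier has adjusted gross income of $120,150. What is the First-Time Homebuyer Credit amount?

$80

First-Time Homebuyer Credit: 10% of the $4,450 excess over $115,700 is $445; credit = $525 − $445 = $80.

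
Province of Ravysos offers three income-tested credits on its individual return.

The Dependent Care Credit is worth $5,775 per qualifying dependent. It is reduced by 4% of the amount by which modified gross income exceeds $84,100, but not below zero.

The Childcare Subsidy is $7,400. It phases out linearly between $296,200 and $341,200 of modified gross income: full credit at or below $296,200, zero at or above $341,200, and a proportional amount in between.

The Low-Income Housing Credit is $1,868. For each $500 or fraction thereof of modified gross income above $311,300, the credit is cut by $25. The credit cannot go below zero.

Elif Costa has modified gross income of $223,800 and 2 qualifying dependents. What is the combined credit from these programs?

Dependent Care Credit: base = 2 × $5,775 = $11,550. 4% of the $139,700 excess over $84,100 is $5,588; credit = $11,550 − $5,588 = $5,962.
Childcare Subsidy: $223,800 is at or below the $296,200 threshold, so the full $7,400 applies.
Low-Income Housing Credit: $223,800 is at or below the $311,300 threshold, so the full $1,868 applies.
Total: $5,962 + $7,400 + $1,868 = $15,230.

$15,230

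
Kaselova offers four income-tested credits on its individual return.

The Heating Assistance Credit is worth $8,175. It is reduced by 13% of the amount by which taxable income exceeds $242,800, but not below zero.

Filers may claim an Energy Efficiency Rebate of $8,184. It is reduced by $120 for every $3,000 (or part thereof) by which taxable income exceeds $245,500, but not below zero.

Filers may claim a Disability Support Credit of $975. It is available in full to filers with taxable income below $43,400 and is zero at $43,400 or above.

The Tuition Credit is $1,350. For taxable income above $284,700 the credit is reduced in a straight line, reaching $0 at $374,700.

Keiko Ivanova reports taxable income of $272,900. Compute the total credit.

Heating Assistance Credit: 13% of the $30,100 excess over $242,800 is $3,913; credit = $8,175 − $3,913 = $4,262.
Energy Efficiency Rebate: income exceeds $245,500 by $27,400, which is 10 full-or-partial $3,000 increments; reduction = 10 × $120 = $1,200, leaving $6,984.
Disability Support Credit: $272,900 meets or exceeds the $43,400 cutoff, so the credit is $0.
Tuition Credit: $272,900 is at or below the $284,700 threshold, so the full $1,350 applies.
Total: $4,262 + $6,984 + $0 + $1,350 = $12,596.

$12,596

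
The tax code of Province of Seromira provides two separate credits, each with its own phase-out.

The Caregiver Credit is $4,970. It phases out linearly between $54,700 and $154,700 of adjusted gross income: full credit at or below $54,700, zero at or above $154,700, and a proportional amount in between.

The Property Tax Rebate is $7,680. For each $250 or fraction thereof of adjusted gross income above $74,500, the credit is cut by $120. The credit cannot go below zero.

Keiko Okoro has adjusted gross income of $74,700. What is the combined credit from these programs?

$11,536

Caregiver Credit: $74,700 is $20,000 into a $100,000 phase-out range, leaving 80,000/100,000 of the credit: $4,970 × 80,000/100,000 = $3,976.
Property Tax Rebate: income exceeds $74,500 by $200, which is 1 full-or-partial $250 increment; reduction = 1 × $120 = $120, leaving $7,560.
Total: $3,976 + $7,560 = $11,536.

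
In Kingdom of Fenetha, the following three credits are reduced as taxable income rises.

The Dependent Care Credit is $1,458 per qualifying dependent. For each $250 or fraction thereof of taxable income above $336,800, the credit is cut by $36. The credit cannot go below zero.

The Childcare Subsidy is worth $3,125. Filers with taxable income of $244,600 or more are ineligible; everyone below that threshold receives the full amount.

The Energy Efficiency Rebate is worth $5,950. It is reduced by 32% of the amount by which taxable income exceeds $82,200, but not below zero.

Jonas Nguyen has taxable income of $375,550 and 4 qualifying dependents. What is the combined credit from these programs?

$252

Dependent Care Credit: base = 4 × $1,458 = $5,832. income exceeds $336,800 by $38,750, which is 155 full-or-partial $250 increments; reduction = 155 × $36 = $5,580, leaving $252.
Childcare Subsidy: $375,550 meets or exceeds the $244,600 cutoff, so the credit is $0.
Energy Efficiency Rebate: 32% of the $293,350 excess over $82,200 is $93,872 ≥ base, so the credit is $0.
Total: $252 + $0 + $0 = $252.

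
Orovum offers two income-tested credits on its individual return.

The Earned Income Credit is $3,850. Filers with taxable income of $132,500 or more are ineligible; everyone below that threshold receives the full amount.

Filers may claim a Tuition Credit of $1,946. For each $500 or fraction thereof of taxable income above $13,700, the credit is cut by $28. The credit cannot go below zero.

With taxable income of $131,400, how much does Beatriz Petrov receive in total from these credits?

Earned Income Credit: $131,400 is below the $132,500 cutoff, so the full $3,850 applies.
Tuition Credit: income exceeds $13,700 by $117,700 → 236 increments × $28 = $6,608 ≥ base, so the credit is $0.
Total: $3,850 + $0 = $3,850.

$3,850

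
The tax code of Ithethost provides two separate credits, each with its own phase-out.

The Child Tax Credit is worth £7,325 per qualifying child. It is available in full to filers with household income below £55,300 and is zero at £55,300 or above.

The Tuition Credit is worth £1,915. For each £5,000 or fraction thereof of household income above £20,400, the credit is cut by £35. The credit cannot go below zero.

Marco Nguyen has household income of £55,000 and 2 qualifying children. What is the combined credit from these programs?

Child Tax Credit: base = 2 × £7,325 = £14,650. £55,000 is below the £55,300 cutoff, so the full £14,650 applies.
Tuition Credit: income exceeds £20,400 by £34,600, which is 7 full-or-partial £5,000 increments; reduction = 7 × £35 = £245, leaving £1,670.
Total: £14,650 + £1,670 = £16,320.

£16,320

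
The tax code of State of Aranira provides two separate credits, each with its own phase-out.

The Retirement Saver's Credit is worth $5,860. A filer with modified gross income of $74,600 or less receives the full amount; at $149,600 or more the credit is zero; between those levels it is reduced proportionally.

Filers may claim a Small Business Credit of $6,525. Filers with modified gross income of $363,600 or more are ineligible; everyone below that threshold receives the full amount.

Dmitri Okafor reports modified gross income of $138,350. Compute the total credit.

$7,404

Retirement Saver's Credit: $138,350 is $63,750 into a $75,000 phase-out range, leaving 11,250/75,000 of the credit: $5,860 × 11,250/75,000 = $879.
Small Business Credit: $138,350 is below the $363,600 cutoff, so the full $6,525 applies.
Total: $879 + $6,525 = $7,404.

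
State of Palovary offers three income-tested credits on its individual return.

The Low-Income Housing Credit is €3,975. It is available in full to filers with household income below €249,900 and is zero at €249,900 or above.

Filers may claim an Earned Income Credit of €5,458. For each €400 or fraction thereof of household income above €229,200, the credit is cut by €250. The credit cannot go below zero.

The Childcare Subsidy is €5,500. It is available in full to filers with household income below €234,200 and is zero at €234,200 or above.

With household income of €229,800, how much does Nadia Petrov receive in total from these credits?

€14,433

Low-Income Housing Credit: €229,800 is below the €249,900 cutoff, so the full €3,975 applies.
Earned Income Credit: income exceeds €229,200 by €600, which is 2 full-or-partial €400 increments; reduction = 2 × €250 = €500, leaving €4,958.
Childcare Subsidy: €229,800 is below the €234,200 cutoff, so the full €5,500 applies.
Total: €3,975 + €4,958 + €5,500 = €14,433.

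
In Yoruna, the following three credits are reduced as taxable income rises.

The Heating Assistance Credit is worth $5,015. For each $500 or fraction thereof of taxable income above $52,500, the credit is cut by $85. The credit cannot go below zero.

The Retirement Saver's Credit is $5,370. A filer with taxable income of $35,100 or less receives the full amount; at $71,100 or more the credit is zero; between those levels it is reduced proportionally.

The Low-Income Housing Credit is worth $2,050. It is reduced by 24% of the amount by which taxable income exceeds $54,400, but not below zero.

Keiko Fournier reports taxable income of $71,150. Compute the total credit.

$1,785

Heating Assistance Credit: income exceeds $52,500 by $18,650, which is 38 full-or-partial $500 increments; reduction = 38 × $85 = $3,230, leaving $1,785.
Retirement Saver's Credit: $71,150 is at or above $71,100, so the credit is $0.
Low-Income Housing Credit: 24% of the $16,750 excess over $54,400 is $4,020 ≥ base, so the credit is $0.
Total: $1,785 + $0 + $0 = $1,785.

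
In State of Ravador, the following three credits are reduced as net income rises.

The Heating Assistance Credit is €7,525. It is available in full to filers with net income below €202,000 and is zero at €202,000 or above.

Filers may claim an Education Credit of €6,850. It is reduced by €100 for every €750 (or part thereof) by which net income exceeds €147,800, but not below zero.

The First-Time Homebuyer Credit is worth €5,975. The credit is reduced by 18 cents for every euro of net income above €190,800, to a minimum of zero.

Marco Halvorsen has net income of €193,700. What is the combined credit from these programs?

Heating Assistance Credit: €193,700 is below the €202,000 cutoff, so the full €7,525 applies.
Education Credit: income exceeds €147,800 by €45,900, which is 62 full-or-partial €750 increments; reduction = 62 × €100 = €6,200, leaving €650.
First-Time Homebuyer Credit: 18% of the €2,900 excess over €190,800 is €522; credit = €5,975 − €522 = €5,453.
Total: €7,525 + €650 + €5,453 = €13,628.

€13,628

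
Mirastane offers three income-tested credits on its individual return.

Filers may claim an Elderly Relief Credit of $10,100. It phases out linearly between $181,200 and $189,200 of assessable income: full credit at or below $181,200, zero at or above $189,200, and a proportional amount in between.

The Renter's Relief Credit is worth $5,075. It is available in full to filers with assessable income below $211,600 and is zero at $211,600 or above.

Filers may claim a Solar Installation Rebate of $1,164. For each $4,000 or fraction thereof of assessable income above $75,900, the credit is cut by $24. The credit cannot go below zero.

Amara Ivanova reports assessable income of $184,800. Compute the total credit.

$11,122

Elderly Relief Credit: $184,800 is $3,600 into a $8,000 phase-out range, leaving 4,400/8,000 of the credit: $10,100 × 4,400/8,000 = $5,555.
Renter's Relief Credit: $184,800 is below the $211,600 cutoff, so the full $5,075 applies.
Solar Installation Rebate: income exceeds $75,900 by $108,900, which is 28 full-or-partial $4,000 increments; reduction = 28 × $24 = $672, leaving $492.
Total: $5,555 + $5,075 + $492 = $11,122.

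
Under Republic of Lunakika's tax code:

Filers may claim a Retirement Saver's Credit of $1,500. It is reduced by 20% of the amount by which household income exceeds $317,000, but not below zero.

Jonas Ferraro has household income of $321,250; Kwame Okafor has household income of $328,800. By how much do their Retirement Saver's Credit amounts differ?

$650

Jonas ($321,250): Retirement Saver's Credit: 20% of the $4,250 excess over $317,000 is $850; credit = $1,500 − $850 = $650.
Kwame ($328,800): Retirement Saver's Credit: 20% of the $11,800 excess over $317,000 is $2,360 ≥ base, so the credit is $0.
Difference: |$650 − $0| = $650.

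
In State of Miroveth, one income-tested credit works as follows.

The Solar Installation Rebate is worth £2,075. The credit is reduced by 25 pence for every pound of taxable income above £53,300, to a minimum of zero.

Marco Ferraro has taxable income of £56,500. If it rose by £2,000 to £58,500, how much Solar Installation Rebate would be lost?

At £56,500 — 25% of the £3,200 excess over £53,300 is £800; credit = £2,075 − £800 = £1,275.
At £58,500 — 25% of the £5,200 excess over £53,300 is £1,300; credit = £2,075 − £1,300 = £775.
Lost: £1,275 − £775 = £500.

£500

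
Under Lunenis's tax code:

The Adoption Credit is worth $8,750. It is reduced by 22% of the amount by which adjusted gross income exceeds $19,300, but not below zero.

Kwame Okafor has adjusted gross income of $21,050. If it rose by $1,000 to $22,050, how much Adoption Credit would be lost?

$220

At $21,050 — 22% of the $1,750 excess over $19,300 is $385; credit = $8,750 − $385 = $8,365.
At $22,050 — 22% of the $2,750 excess over $19,300 is $605; credit = $8,750 − $605 = $8,145.
Lost: $8,365 − $8,145 = $220.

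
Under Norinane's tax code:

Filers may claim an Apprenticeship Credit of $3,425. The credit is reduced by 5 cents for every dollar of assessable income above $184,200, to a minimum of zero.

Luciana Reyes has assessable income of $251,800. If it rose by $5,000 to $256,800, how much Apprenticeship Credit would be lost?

At $251,800 — 5% of the $67,600 excess over $184,200 is $3,380; credit = $3,425 − $3,380 = $45.
At $256,800 — 5% of the $72,600 excess over $184,200 is $3,630 ≥ base, so the credit is $0.
Lost: $45 − $0 = $45.

$45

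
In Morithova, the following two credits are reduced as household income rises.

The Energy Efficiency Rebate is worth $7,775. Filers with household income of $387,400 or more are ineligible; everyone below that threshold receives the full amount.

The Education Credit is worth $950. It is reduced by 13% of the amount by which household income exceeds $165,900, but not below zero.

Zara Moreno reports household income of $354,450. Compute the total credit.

Energy Efficiency Rebate: $354,450 is below the $387,400 cutoff, so the full $7,775 applies.
Education Credit: 13% of the $188,550 excess over $165,900 is $24,511.50 ≥ base, so the credit is $0.
Total: $7,775 + $0 = $7,775.

$7,775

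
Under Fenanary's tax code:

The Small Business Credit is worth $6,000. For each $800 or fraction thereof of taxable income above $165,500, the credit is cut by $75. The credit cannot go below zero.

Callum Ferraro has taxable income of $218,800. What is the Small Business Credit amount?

$975

Small Business Credit: income exceeds $165,500 by $53,300, which is 67 full-or-partial $800 increments; reduction = 67 × $75 = $5,025, leaving $975.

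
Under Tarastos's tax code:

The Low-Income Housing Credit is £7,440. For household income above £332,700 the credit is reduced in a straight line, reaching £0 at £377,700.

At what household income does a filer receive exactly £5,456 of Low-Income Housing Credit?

£344,700

£5,456 is 5,456/7,440 of the full £7,440, so 1,984/7,440 of the £45,000 range has been used: income = £332,700 + £45,000 × 1,984/7,440 = £344,700.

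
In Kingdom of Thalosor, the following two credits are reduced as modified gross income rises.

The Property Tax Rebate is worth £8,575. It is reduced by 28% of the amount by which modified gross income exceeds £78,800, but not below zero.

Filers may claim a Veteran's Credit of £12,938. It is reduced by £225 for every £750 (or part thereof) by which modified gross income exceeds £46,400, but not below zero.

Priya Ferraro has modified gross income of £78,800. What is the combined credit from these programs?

Property Tax Rebate: £78,800 is at or below the £78,800 threshold, so the full £8,575 applies.
Veteran's Credit: income exceeds £46,400 by £32,400, which is 44 full-or-partial £750 increments; reduction = 44 × £225 = £9,900, leaving £3,038.
Total: £8,575 + £3,038 = £11,613.

£11,613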